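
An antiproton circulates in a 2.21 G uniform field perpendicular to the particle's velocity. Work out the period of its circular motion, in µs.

The cyclotron period is independent of speed: T = 2πm/(qB).
T = 2π(1.67×10^-27) / [(1×1.60×10^-19)(2.21×10^-4)] = 2.97×10^-4 s.

T ≈ 297 µs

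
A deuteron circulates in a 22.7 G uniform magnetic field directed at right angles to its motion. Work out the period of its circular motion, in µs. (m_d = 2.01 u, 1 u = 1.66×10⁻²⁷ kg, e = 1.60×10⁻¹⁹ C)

The cyclotron period is independent of speed: T = 2πm/(qB).
T = 2π(3.34×10^-27) / [(1×1.60×10^-19)(2.27×10^-3)] = 5.77×10^-5 s.

T ≈ 57.7 µs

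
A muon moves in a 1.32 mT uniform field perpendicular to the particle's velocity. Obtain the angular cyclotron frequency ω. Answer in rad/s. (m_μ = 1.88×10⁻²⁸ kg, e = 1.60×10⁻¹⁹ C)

ω = qB/m = (1×1.60×10^-19)(1.32×10^-3) / (1.88×10^-28) = 1.12×10^6 rad/s.

ω ≈ 1.12×10^6 rad/s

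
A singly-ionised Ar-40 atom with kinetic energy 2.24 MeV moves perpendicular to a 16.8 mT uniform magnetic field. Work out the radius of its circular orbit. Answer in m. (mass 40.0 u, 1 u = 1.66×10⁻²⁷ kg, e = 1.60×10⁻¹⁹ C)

Convert the energy: K = 2.24 MeV = 3.58×10^-13 J.
v = √(2K/m) = √(2·3.58×10^-13/6.64×10^-26) = 3.29×10^6 m/s.
r = mv/(qB) = (6.64×10^-26)(3.29×10^6) / [(1×1.60×10^-19)(0.0168)] = 81.2 m.

r ≈ 81.2 m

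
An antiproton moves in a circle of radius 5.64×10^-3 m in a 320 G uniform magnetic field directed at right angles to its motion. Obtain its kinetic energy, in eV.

K ≈ 1.56 eV

v = qBr/m = (1×1.60×10^-19)(0.0320)(5.64×10^-3) / (1.67×10^-27) = 1.73×10^4 m/s.
K = ½mv² = 0.5·(1.67×10^-27)·(1.73×10^4)² = 2.50×10^-19 J = 1.56 eV.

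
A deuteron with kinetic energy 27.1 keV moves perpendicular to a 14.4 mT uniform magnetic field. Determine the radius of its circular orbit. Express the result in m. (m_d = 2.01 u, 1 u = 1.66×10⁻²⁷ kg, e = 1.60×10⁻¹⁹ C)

Convert the energy: K = 27.1 keV = 4.34×10^-15 J.
v = √(2K/m) = √(2·4.34×10^-15/3.34×10^-27) = 1.61×10^6 m/s.
r = mv/(qB) = (3.34×10^-27)(1.61×10^6) / [(1×1.60×10^-19)(0.0144)] = 2.33 m.

r ≈ 2.33 m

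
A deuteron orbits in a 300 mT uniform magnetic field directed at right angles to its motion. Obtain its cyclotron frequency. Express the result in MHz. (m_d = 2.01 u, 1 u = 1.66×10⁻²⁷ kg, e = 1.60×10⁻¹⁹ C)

f ≈ 2.29 MHz

f = qB/(2πm) = (1×1.60×10^-19)(0.300) / [2π(3.34×10^-27)] = 2.29×10^6 Hz.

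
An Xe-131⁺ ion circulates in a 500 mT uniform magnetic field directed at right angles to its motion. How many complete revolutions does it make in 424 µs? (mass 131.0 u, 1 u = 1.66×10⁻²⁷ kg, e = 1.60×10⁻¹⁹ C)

N = 24

T = 2πm/(qB) = 2π(2.1746×10^-25) / [(1×1.60×10^-19)(0.500)] = 1.7079×10^-5 s.
N = t/T = 4.24×10^-4 / 1.7079×10^-5 ≈ 24.83, so 24 complete revolutions.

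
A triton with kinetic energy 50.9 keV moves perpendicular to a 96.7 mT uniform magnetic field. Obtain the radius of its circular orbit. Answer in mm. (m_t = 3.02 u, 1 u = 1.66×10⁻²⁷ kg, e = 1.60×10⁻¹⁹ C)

r ≈ 584 mm

Convert the energy: K = 50.9 keV = 8.14×10^-15 J.
v = √(2K/m) = √(2·8.14×10^-15/5.01×10^-27) = 1.80×10^6 m/s.
r = mv/(qB) = (5.01×10^-27)(1.80×10^6) / [(1×1.60×10^-19)(0.0967)] = 0.584 m.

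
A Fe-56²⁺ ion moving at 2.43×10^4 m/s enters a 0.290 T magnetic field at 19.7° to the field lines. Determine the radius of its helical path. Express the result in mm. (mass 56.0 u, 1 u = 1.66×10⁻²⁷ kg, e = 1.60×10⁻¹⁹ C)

r ≈ 8.21 mm

Only the perpendicular component v⊥ = v sin19.7° = 8190 m/s is bent by the field.
r = m v⊥ /(qB) = (9.30×10^-26)(8190) / [(2×1.60×10^-19)(0.290)] = 8.21×10^-3 m.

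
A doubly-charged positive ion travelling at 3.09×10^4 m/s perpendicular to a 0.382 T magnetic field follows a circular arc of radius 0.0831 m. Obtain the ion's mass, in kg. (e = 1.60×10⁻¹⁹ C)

qvB = mv²/r ⇒ m = qBr/v.
m = (2×1.60×10^-19)(0.382)(0.0831) / (3.09×10^4) = 3.29×10^-25 kg.

m ≈ 3.29×10^-25 kg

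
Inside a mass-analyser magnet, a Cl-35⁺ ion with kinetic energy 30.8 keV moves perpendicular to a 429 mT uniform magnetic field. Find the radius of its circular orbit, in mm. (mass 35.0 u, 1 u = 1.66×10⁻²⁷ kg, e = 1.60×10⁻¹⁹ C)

Convert the energy: K = 30.8 keV = 4.93×10^-15 J.
v = √(2K/m) = √(2·4.93×10^-15/5.81×10^-26) = 4.12×10^5 m/s.
r = mv/(qB) = (5.81×10^-26)(4.12×10^5) / [(1×1.60×10^-19)(0.429)] = 0.349 m.

r ≈ 349 mm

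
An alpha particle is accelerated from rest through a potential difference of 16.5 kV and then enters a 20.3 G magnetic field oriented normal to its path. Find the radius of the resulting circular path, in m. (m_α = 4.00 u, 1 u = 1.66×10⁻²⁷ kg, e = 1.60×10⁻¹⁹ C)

r ≈ 12.9 m

The kinetic energy gained is K = qV = (2×1.60×10^-19)(1.65×10^4) = 5.28×10^-15 J.
v = √(2K/m) = 1.26×10^6 m/s.
r = mv/(qB) = (6.64×10^-27)(1.26×10^6) / [(2×1.60×10^-19)(2.03×10^-3)] = 12.9 m.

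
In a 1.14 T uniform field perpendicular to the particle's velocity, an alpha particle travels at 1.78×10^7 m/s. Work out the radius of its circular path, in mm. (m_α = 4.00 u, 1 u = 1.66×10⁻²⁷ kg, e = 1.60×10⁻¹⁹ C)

r ≈ 324 mm

The magnetic force provides the centripetal force: qvB = mv²/r, so r = mv/(qB).
r = (6.64×10^-27 kg)(1.78×10^7 m/s) / [(2×1.60×10^-19 C)(1.14 T)] = 0.324 m.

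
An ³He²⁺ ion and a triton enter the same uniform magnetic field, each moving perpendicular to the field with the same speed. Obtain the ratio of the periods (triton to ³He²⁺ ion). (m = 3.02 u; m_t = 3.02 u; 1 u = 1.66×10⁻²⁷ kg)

T = 2πm/(qB) is independent of speed, so T₂/T₁ = (m₂/q₂)/(m₁/q₁).
T_{triton}/T_{³He²⁺ ion} = (5.01×10^-27/1e) / (5.01×10^-27/2e) = 2.00.

ratio ≈ 2.00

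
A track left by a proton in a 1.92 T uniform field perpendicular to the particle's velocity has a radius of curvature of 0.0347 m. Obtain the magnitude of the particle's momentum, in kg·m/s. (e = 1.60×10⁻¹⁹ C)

Since qvB = mv²/r, the momentum p = mv = qBr.
p = (1×1.60×10^-19)(1.92)(0.0347) = 1.07×10^-20 kg·m/s.

p ≈ 1.07×10^-20 kg·m/s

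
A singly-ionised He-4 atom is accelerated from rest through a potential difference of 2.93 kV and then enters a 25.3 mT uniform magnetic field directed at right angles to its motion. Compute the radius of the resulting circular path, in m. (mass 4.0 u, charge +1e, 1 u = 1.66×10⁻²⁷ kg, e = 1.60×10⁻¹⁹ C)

r ≈ 0.616 m

The kinetic energy gained is K = qV = (1×1.60×10^-19)(2930) = 4.69×10^-16 J.
v = √(2K/m) = 3.76×10^5 m/s.
r = mv/(qB) = (6.64×10^-27)(3.76×10^5) / [(1×1.60×10^-19)(0.0253)] = 0.616 m.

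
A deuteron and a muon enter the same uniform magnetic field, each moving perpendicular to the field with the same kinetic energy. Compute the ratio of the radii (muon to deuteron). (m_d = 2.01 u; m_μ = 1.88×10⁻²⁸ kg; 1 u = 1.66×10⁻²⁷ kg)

ratio ≈ 0.237

r = √(2mK)/(qB) ⇒ at equal K, r ∝ √m/q.
r_{muon}/r_{deuteron} = 0.237.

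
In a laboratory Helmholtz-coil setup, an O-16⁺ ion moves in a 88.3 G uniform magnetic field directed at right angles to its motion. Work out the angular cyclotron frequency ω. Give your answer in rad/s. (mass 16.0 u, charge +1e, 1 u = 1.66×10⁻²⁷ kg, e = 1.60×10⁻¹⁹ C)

ω ≈ 5.32×10^4 rad/s

ω = qB/m = (1×1.60×10^-19)(8.83×10^-3) / (2.66×10^-26) = 5.32×10^4 rad/s.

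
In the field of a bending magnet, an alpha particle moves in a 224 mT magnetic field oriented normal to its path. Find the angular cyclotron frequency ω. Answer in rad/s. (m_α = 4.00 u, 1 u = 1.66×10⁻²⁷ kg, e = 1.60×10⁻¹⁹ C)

ω = qB/m = (2×1.60×10^-19)(0.224) / (6.64×10^-27) = 1.08×10^7 rad/s.

ω ≈ 1.08×10^7 rad/s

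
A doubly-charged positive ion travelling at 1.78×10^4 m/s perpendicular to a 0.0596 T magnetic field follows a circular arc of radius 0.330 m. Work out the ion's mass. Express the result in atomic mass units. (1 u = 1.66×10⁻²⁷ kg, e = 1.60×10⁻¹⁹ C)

m ≈ 213 u

qvB = mv²/r ⇒ m = qBr/v.
m = (2×1.60×10^-19)(0.0596)(0.330) / (1.78×10^4) = 3.54×10^-25 kg = 213 u.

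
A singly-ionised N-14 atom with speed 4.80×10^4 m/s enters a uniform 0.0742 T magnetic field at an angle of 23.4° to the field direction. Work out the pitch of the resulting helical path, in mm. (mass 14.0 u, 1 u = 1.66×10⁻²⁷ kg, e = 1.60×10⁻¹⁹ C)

pitch ≈ 542 mm

The velocity component along B is v∥ = v cos23.4° = 4.41×10^4 m/s.
The cyclotron period T = 2πm/(qB) = 1.23×10^-5 s is set by m, q, B alone.
Pitch = v∥·T = (4.41×10^4)(1.23×10^-5) = 0.542 m.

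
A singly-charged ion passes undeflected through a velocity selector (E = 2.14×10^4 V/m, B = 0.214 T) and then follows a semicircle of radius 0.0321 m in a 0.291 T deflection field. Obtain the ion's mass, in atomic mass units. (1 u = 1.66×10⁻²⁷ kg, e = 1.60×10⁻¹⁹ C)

m ≈ 9.00 u

v = E/B₁ = 1.00×10^5 m/s.
From r = mv/(qB₂), m = qB₂r/v = (1×1.60×10^-19)(0.291)(0.0321) / (1.00×10^5) = 1.49×10^-26 kg.
In atomic mass units: m = 1.49×10^-26 / 1.66×10^-27 = 9.00 u.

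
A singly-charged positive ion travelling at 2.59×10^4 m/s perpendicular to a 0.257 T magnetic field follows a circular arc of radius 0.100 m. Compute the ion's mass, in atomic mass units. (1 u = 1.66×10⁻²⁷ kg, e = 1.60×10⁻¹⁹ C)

m ≈ 95.6 u

qvB = mv²/r ⇒ m = qBr/v.
m = (1×1.60×10^-19)(0.257)(0.100) / (2.59×10^4) = 1.59×10^-25 kg = 95.6 u.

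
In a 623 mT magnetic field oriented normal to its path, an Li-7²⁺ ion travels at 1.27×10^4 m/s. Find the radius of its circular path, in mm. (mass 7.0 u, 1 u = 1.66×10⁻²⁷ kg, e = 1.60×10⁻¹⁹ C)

The magnetic force provides the centripetal force: qvB = mv²/r, so r = mv/(qB).
r = (1.16×10^-26 kg)(1.27×10^4 m/s) / [(2×1.60×10^-19 C)(0.623 T)] = 7.40×10^-4 m.

r ≈ 0.740 mm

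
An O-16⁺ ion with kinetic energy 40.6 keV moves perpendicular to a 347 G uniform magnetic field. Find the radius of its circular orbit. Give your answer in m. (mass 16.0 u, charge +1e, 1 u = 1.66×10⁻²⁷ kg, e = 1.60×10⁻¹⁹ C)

r ≈ 3.35 m

Convert the energy: K = 40.6 keV = 6.50×10^-15 J.
v = √(2K/m) = √(2·6.50×10^-15/2.66×10^-26) = 6.99×10^5 m/s.
r = mv/(qB) = (2.66×10^-26)(6.99×10^5) / [(1×1.60×10^-19)(0.0347)] = 3.35 m.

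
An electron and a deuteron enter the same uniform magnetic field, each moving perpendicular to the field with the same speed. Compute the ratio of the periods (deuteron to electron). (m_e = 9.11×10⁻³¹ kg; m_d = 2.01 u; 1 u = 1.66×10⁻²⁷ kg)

T = 2πm/(qB) is independent of speed, so T₂/T₁ = (m₂/q₂)/(m₁/q₁).
T_{deuteron}/T_{electron} = (3.34×10^-27/1e) / (9.11×10^-31/1e) = 3660.

ratio ≈ 3660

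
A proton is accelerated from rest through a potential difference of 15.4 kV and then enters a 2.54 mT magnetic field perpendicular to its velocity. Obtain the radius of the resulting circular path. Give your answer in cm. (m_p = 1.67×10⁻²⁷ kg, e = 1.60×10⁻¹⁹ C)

The kinetic energy gained is K = qV = (1×1.60×10^-19)(1.54×10^4) = 2.46×10^-15 J.
v = √(2K/m) = 1.72×10^6 m/s.
r = mv/(qB) = (1.67×10^-27)(1.72×10^6) / [(1×1.60×10^-19)(2.54×10^-3)] = 7.06 m.

r ≈ 706 cm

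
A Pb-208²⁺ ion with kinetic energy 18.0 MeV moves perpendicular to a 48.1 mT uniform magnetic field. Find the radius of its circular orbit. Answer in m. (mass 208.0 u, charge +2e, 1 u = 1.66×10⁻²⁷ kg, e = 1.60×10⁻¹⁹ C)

Convert the energy: K = 18.0 MeV = 2.88×10^-12 J.
v = √(2K/m) = √(2·2.88×10^-12/3.45×10^-25) = 4.08×10^6 m/s.
r = mv/(qB) = (3.45×10^-25)(4.08×10^6) / [(2×1.60×10^-19)(0.0481)] = 91.6 m.

r ≈ 91.6 m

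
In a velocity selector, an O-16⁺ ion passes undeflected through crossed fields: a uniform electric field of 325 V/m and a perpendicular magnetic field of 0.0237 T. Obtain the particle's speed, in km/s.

v ≈ 13.7 km/s

For zero net force, qE = qvB, so v = E/B.
v = (325) / (0.0237) = 1.37×10^4 m/s.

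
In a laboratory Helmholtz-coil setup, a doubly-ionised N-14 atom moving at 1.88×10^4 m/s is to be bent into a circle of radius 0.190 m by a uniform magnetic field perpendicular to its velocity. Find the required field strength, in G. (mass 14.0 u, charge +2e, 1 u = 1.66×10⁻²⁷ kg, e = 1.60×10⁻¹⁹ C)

B ≈ 71.9 G

qvB = mv²/r gives B = mv/(qr).
B = (2.32×10^-26)(1.88×10^4) / [(2×1.60×10^-19)(0.190)] = 7.19×10^-3 T.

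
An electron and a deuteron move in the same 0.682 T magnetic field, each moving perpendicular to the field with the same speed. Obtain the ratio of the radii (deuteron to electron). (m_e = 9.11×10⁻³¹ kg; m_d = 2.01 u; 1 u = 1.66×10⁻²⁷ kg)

r = mv/(qB) ⇒ at equal v, r ∝ m/q.
r_{deuteron}/r_{electron} = 3660.

ratio ≈ 3660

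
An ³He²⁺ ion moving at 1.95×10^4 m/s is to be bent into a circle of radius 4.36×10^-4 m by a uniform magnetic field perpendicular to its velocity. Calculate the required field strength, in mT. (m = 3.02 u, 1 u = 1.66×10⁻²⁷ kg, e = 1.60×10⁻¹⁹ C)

qvB = mv²/r gives B = mv/(qr).
B = (5.01×10^-27)(1.95×10^4) / [(2×1.60×10^-19)(4.36×10^-4)] = 0.701 T.

B ≈ 701 mT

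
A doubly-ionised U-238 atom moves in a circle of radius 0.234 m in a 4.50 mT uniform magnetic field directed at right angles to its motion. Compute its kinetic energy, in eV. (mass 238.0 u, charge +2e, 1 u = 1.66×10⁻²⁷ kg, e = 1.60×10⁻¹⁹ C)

K ≈ 0.898 eV

v = qBr/m = (2×1.60×10^-19)(4.50×10^-3)(0.234) / (3.95×10^-25) = 853 m/s.
K = ½mv² = 0.5·(3.95×10^-25)·(853)² = 1.44×10^-19 J = 0.898 eV.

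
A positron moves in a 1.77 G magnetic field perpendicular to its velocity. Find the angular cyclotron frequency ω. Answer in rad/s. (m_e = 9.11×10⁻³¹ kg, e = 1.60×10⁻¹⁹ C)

ω = qB/m = (1×1.60×10^-19)(1.77×10^-4) / (9.11×10^-31) = 3.11×10^7 rad/s.

ω ≈ 3.11×10^7 rad/s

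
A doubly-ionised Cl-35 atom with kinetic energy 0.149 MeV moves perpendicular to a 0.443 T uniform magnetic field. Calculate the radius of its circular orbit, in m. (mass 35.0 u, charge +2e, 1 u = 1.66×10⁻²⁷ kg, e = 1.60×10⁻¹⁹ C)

Convert the energy: K = 0.149 MeV = 2.38×10^-14 J.
v = √(2K/m) = √(2·2.38×10^-14/5.81×10^-26) = 9.06×10^5 m/s.
r = mv/(qB) = (5.81×10^-26)(9.06×10^5) / [(2×1.60×10^-19)(0.443)] = 0.371 m.

r ≈ 0.371 m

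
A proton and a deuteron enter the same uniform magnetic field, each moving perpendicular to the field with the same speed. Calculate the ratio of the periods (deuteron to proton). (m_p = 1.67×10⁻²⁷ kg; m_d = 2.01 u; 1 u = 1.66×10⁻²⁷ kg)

ratio ≈ 2.00

T = 2πm/(qB) is independent of speed, so T₂/T₁ = (m₂/q₂)/(m₁/q₁).
T_{deuteron}/T_{proton} = (3.34×10^-27/1e) / (1.67×10^-27/1e) = 2.00.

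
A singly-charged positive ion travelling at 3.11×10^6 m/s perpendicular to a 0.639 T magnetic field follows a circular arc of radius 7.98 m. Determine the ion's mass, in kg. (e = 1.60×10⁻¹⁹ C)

qvB = mv²/r ⇒ m = qBr/v.
m = (1×1.60×10^-19)(0.639)(7.98) / (3.11×10^6) = 2.62×10^-25 kg.

m ≈ 2.62×10^-25 kg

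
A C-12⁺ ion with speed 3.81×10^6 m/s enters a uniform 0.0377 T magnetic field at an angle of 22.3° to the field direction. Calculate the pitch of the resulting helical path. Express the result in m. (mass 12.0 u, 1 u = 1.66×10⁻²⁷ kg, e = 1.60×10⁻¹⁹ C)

pitch ≈ 73.1 m

The velocity component along B is v∥ = v cos22.3° = 3.53×10^6 m/s.
The cyclotron period T = 2πm/(qB) = 2.07×10^-5 s is set by m, q, B alone.
Pitch = v∥·T = (3.53×10^6)(2.07×10^-5) = 73.1 m.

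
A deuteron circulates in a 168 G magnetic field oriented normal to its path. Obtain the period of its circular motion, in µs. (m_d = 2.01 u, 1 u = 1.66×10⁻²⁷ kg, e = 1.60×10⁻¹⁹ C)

The cyclotron period is independent of speed: T = 2πm/(qB).
T = 2π(3.34×10^-27) / [(1×1.60×10^-19)(0.0168)] = 7.80×10^-6 s.

T ≈ 7.80 µs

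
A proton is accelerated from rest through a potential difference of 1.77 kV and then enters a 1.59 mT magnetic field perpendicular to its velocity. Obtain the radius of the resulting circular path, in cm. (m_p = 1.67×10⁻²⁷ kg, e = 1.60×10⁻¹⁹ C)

The kinetic energy gained is K = qV = (1×1.60×10^-19)(1770) = 2.83×10^-16 J.
v = √(2K/m) = 5.82×10^5 m/s.
r = mv/(qB) = (1.67×10^-27)(5.82×10^5) / [(1×1.60×10^-19)(1.59×10^-3)] = 3.82 m.

r ≈ 382 cm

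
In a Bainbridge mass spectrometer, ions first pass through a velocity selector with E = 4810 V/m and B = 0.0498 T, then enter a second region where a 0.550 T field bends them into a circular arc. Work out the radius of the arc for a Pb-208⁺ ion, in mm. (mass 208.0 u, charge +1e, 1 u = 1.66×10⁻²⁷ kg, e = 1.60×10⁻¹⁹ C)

r ≈ 379 mm

The selector passes v = E/B = 4810/0.0498 = 9.66×10^4 m/s.
In the deflection region, r = mv/(qB₂) = (3.45×10^-25)(9.66×10^4) / [(1×1.60×10^-19)(0.550)] = 0.379 m.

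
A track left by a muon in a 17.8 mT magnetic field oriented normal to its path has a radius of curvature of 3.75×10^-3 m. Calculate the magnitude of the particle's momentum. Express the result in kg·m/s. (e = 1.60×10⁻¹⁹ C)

Since qvB = mv²/r, the momentum p = mv = qBr.
p = (1×1.60×10^-19)(0.0178)(3.75×10^-3) = 1.07×10^-23 kg·m/s.

p ≈ 1.07×10^-23 kg·m/s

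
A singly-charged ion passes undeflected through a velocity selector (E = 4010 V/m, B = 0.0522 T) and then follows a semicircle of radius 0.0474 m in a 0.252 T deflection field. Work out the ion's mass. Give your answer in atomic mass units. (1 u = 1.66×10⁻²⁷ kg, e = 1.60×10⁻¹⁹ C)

v = E/B₁ = 7.68×10^4 m/s.
From r = mv/(qB₂), m = qB₂r/v = (1×1.60×10^-19)(0.252)(0.0474) / (7.68×10^4) = 2.49×10^-26 kg.
In atomic mass units: m = 2.49×10^-26 / 1.66×10^-27 = 15.0 u.

m ≈ 15.0 u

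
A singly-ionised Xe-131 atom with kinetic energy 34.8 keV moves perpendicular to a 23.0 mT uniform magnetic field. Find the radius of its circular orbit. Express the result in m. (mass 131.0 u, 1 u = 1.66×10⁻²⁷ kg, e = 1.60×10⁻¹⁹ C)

r ≈ 13.4 m

Convert the energy: K = 34.8 keV = 5.57×10^-15 J.
v = √(2K/m) = √(2·5.57×10^-15/2.17×10^-25) = 2.26×10^5 m/s.
r = mv/(qB) = (2.17×10^-25)(2.26×10^5) / [(1×1.60×10^-19)(0.0230)] = 13.4 m.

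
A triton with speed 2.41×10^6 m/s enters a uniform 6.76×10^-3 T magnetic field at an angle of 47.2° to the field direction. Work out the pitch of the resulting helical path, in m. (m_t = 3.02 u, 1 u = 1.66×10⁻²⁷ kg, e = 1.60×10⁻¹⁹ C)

The velocity component along B is v∥ = v cos47.2° = 1.64×10^6 m/s.
The cyclotron period T = 2πm/(qB) = 2.91×10^-5 s is set by m, q, B alone.
Pitch = v∥·T = (1.64×10^6)(2.91×10^-5) = 47.7 m.

pitch ≈ 47.7 m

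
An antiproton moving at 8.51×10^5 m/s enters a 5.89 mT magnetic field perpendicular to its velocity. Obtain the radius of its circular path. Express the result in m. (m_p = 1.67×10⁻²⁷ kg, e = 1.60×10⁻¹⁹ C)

The magnetic force provides the centripetal force: qvB = mv²/r, so r = mv/(qB).
r = (1.67×10^-27 kg)(8.51×10^5 m/s) / [(1×1.60×10^-19 C)(5.89×10^-3 T)] = 1.51 m.

r ≈ 1.51 m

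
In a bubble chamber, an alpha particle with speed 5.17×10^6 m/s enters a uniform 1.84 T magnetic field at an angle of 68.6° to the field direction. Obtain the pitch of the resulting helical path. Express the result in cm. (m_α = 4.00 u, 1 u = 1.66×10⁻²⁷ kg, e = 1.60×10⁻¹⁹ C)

The velocity component along B is v∥ = v cos68.6° = 1.89×10^6 m/s.
The cyclotron period T = 2πm/(qB) = 7.09×10^-8 s is set by m, q, B alone.
Pitch = v∥·T = (1.89×10^6)(7.09×10^-8) = 0.134 m.

pitch ≈ 13.4 cm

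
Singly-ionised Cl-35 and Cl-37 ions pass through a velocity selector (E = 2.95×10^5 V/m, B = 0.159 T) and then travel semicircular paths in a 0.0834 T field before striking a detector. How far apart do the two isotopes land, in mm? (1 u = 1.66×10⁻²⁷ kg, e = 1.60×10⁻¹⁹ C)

Both emerge at v = E/B₁ = 1.86×10^6 m/s.
r = mv/(qB₂), so r₁ = 8.078 m and r₂ = 8.540 m, giving Δr = 0.462 m.
After a semicircle each ion lands a diameter 2r from the entry slit, so the separation is 2Δr = 0.923 m.

Δd ≈ 923 mm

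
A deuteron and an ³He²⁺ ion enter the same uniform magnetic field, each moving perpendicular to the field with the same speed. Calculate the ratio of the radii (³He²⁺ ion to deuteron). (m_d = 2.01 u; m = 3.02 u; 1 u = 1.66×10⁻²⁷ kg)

ratio ≈ 0.751

r = mv/(qB) ⇒ at equal v, r ∝ m/q.
r_{³He²⁺ ion}/r_{deuteron} = 0.751.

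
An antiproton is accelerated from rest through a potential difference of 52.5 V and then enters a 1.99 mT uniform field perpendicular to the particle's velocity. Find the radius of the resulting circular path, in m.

r ≈ 0.526 m

The kinetic energy gained is K = qV = (1×1.60×10^-19)(52.5) = 8.40×10^-18 J.
v = √(2K/m) = 1.00×10^5 m/s.
r = mv/(qB) = (1.67×10^-27)(1.00×10^5) / [(1×1.60×10^-19)(1.99×10^-3)] = 0.526 m.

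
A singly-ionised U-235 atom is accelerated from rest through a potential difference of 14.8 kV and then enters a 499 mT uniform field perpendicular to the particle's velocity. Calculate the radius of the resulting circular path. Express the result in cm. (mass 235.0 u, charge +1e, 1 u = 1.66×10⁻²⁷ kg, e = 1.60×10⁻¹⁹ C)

r ≈ 53.8 cm

The kinetic energy gained is K = qV = (1×1.60×10^-19)(1.48×10^4) = 2.37×10^-15 J.
v = √(2K/m) = 1.10×10^5 m/s.
r = mv/(qB) = (3.90×10^-25)(1.10×10^5) / [(1×1.60×10^-19)(0.499)] = 0.538 m.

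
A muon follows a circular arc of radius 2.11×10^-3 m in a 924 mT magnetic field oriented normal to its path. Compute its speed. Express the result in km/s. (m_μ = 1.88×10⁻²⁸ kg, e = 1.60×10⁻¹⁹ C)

From qvB = mv²/r, v = qBr/m.
v = (1×1.60×10^-19)(0.924)(2.11×10^-3) / (1.88×10^-28) = 1.66×10^6 m/s.

v ≈ 1660 km/s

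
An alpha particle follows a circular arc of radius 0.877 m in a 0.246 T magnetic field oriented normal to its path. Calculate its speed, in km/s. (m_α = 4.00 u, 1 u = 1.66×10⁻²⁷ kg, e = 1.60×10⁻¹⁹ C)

From qvB = mv²/r, v = qBr/m.
v = (2×1.60×10^-19)(0.246)(0.877) / (6.64×10^-27) = 1.04×10^7 m/s.

v ≈ 10400 km/s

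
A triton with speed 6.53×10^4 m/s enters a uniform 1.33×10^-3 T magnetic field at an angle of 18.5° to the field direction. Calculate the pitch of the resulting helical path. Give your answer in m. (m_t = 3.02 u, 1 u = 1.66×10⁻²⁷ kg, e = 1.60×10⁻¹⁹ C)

The velocity component along B is v∥ = v cos18.5° = 6.19×10^4 m/s.
The cyclotron period T = 2πm/(qB) = 1.48×10^-4 s is set by m, q, B alone.
Pitch = v∥·T = (6.19×10^4)(1.48×10^-4) = 9.17 m.

pitch ≈ 9.17 m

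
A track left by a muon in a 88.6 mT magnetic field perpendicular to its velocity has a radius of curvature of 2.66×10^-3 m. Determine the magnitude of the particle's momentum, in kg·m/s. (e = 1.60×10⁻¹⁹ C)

Since qvB = mv²/r, the momentum p = mv = qBr.
p = (1×1.60×10^-19)(0.0886)(2.66×10^-3) = 3.77×10^-23 kg·m/s.

p ≈ 3.77×10^-23 kg·m/s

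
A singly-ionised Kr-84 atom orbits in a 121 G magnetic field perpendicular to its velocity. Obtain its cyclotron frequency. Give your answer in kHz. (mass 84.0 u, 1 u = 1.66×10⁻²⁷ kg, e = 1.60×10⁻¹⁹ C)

f = qB/(2πm) = (1×1.60×10^-19)(0.0121) / [2π(1.39×10^-25)] = 2210 Hz.

f ≈ 2.21 kHz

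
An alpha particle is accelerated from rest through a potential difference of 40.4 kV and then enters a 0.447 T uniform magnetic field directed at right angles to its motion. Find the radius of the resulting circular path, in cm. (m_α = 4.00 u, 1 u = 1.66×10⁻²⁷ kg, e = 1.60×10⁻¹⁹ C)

r ≈ 9.16 cm

The kinetic energy gained is K = qV = (2×1.60×10^-19)(4.04×10^4) = 1.29×10^-14 J.
v = √(2K/m) = 1.97×10^6 m/s.
r = mv/(qB) = (6.64×10^-27)(1.97×10^6) / [(2×1.60×10^-19)(0.447)] = 0.0916 m.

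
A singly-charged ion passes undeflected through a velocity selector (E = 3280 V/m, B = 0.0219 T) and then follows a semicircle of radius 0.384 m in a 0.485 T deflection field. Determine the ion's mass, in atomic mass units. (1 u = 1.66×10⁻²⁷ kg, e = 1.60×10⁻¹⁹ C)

m ≈ 120 u

v = E/B₁ = 1.50×10^5 m/s.
From r = mv/(qB₂), m = qB₂r/v = (1×1.60×10^-19)(0.485)(0.384) / (1.50×10^5) = 1.99×10^-25 kg.
In atomic mass units: m = 1.99×10^-25 / 1.66×10^-27 = 120 u.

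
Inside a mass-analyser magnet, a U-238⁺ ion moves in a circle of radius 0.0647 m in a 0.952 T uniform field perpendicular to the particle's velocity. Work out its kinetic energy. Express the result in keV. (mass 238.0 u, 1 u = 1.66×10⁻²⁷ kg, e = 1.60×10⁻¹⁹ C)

v = qBr/m = (1×1.60×10^-19)(0.952)(0.0647) / (3.95×10^-25) = 2.49×10^4 m/s.
K = ½mv² = 0.5·(3.95×10^-25)·(2.49×10^4)² = 1.23×10^-16 J = 0.768 keV.

K ≈ 0.768 keV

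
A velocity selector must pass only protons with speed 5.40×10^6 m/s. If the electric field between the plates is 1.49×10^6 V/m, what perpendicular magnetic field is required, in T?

B ≈ 0.276 T

qE = qvB ⇒ B = E/v = (1.49×10^6) / (5.40×10^6) = 0.276 T.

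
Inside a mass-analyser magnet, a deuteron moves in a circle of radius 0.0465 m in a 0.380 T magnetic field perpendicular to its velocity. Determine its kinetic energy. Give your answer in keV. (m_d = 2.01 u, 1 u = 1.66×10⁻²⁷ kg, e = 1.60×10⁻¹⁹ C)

K ≈ 7.49 keV

v = qBr/m = (1×1.60×10^-19)(0.380)(0.0465) / (3.34×10^-27) = 8.47×10^5 m/s.
K = ½mv² = 0.5·(3.34×10^-27)·(8.47×10^5)² = 1.20×10^-15 J = 7.49 keV.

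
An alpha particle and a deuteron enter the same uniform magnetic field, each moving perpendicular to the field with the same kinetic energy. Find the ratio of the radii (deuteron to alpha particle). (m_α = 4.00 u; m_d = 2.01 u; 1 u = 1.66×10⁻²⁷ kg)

r = √(2mK)/(qB) ⇒ at equal K, r ∝ √m/q.
r_{deuteron}/r_{alpha particle} = 1.42.

ratio ≈ 1.42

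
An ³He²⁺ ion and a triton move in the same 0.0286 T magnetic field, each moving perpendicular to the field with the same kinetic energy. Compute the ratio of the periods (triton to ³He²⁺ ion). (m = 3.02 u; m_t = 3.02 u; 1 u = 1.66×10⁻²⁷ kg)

ratio ≈ 2.00

T = 2πm/(qB) is independent of speed, so T₂/T₁ = (m₂/q₂)/(m₁/q₁).
T_{triton}/T_{³He²⁺ ion} = (5.01×10^-27/1e) / (5.01×10^-27/2e) = 2.00.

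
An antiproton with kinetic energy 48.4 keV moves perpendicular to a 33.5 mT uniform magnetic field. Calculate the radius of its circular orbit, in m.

r ≈ 0.949 m

Convert the energy: K = 48.4 keV = 7.74×10^-15 J.
v = √(2K/m) = √(2·7.74×10^-15/1.67×10^-27) = 3.05×10^6 m/s.
r = mv/(qB) = (1.67×10^-27)(3.05×10^6) / [(1×1.60×10^-19)(0.0335)] = 0.949 m.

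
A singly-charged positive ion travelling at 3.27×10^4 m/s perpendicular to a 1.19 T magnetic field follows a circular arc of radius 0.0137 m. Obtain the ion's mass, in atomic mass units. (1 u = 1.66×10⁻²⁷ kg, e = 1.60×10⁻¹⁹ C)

qvB = mv²/r ⇒ m = qBr/v.
m = (1×1.60×10^-19)(1.19)(0.0137) / (3.27×10^4) = 7.98×10^-26 kg = 48.1 u.

m ≈ 48.1 u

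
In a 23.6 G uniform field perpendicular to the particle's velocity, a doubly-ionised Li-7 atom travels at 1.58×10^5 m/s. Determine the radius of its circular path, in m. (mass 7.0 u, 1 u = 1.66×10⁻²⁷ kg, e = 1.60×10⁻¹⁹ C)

The magnetic force provides the centripetal force: qvB = mv²/r, so r = mv/(qB).
r = (1.16×10^-26 kg)(1.58×10^5 m/s) / [(2×1.60×10^-19 C)(2.36×10^-3 T)] = 2.43 m.

r ≈ 2.43 m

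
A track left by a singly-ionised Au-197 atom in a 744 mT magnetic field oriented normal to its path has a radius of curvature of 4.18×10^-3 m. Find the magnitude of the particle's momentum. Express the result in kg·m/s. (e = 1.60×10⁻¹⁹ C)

Since qvB = mv²/r, the momentum p = mv = qBr.
p = (1×1.60×10^-19)(0.744)(4.18×10^-3) = 4.98×10^-22 kg·m/s.

p ≈ 4.98×10^-22 kg·m/s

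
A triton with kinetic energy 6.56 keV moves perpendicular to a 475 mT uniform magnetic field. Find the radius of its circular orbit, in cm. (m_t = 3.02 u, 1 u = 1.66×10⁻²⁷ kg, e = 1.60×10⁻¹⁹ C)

r ≈ 4.27 cm

Convert the energy: K = 6.56 keV = 1.05×10^-15 J.
v = √(2K/m) = √(2·1.05×10^-15/5.01×10^-27) = 6.47×10^5 m/s.
r = mv/(qB) = (5.01×10^-27)(6.47×10^5) / [(1×1.60×10^-19)(0.475)] = 0.0427 m.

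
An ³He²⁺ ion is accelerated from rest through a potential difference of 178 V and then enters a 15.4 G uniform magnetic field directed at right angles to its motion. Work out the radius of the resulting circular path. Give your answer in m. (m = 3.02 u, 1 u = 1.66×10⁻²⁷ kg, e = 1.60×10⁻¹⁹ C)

r ≈ 1.53 m

The kinetic energy gained is K = qV = (2×1.60×10^-19)(178) = 5.70×10^-17 J.
v = √(2K/m) = 1.51×10^5 m/s.
r = mv/(qB) = (5.01×10^-27)(1.51×10^5) / [(2×1.60×10^-19)(1.54×10^-3)] = 1.53 m.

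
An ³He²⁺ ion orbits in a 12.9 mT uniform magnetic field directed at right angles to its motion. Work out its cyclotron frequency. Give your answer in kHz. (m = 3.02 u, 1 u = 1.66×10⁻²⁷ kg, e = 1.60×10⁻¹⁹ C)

f ≈ 131 kHz

f = qB/(2πm) = (2×1.60×10^-19)(0.0129) / [2π(5.01×10^-27)] = 1.31×10^5 Hz.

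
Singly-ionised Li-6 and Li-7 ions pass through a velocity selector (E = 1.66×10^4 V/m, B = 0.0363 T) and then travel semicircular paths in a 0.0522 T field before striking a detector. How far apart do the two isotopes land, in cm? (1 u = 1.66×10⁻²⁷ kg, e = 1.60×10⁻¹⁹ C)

Δd ≈ 18.2 cm

Both emerge at v = E/B₁ = 4.57×10^5 m/s.
r = mv/(qB₂), so r₁ = 0.5453 m and r₂ = 0.6362 m, giving Δr = 0.0909 m.
After a semicircle each ion lands a diameter 2r from the entry slit, so the separation is 2Δr = 0.182 m.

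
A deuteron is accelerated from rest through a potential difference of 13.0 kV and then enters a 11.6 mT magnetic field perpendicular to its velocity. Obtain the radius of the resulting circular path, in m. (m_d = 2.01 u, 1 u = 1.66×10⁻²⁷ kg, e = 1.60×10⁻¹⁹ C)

r ≈ 2.01 m

The kinetic energy gained is K = qV = (1×1.60×10^-19)(1.30×10^4) = 2.08×10^-15 J.
v = √(2K/m) = 1.12×10^6 m/s.
r = mv/(qB) = (3.34×10^-27)(1.12×10^6) / [(1×1.60×10^-19)(0.0116)] = 2.01 m.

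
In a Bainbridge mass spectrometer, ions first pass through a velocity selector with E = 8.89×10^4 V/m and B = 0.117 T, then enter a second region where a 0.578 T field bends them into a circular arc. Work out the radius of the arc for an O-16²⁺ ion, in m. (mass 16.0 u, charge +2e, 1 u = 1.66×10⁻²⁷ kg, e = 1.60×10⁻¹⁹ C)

r ≈ 0.109 m

The selector passes v = E/B = 8.89×10^4/0.117 = 7.60×10^5 m/s.
In the deflection region, r = mv/(qB₂) = (2.66×10^-26)(7.60×10^5) / [(2×1.60×10^-19)(0.578)] = 0.109 m.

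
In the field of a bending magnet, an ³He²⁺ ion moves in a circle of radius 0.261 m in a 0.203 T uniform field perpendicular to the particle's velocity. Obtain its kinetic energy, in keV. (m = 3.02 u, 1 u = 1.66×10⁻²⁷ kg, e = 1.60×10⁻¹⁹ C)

v = qBr/m = (2×1.60×10^-19)(0.203)(0.261) / (5.01×10^-27) = 3.38×10^6 m/s.
K = ½mv² = 0.5·(5.01×10^-27)·(3.38×10^6)² = 2.87×10^-14 J = 179 keV.

K ≈ 179 keV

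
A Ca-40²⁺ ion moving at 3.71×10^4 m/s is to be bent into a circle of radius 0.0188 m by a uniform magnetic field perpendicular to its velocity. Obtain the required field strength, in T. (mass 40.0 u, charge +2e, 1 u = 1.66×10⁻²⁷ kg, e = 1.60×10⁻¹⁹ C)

qvB = mv²/r gives B = mv/(qr).
B = (6.64×10^-26)(3.71×10^4) / [(2×1.60×10^-19)(0.0188)] = 0.409 T.

B ≈ 0.409 T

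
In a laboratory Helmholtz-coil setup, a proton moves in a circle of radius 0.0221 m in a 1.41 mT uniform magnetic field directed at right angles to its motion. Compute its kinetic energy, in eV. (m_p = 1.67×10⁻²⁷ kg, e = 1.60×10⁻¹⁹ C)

K ≈ 0.0465 eV

v = qBr/m = (1×1.60×10^-19)(1.41×10^-3)(0.0221) / (1.67×10^-27) = 2990 m/s.
K = ½mv² = 0.5·(1.67×10^-27)·(2990)² = 7.44×10^-21 J = 0.0465 eV.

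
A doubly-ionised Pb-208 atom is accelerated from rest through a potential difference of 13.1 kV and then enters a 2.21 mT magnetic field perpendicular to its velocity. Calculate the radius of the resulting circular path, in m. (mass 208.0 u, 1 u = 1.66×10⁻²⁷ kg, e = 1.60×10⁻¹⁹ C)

The kinetic energy gained is K = qV = (2×1.60×10^-19)(1.31×10^4) = 4.19×10^-15 J.
v = √(2K/m) = 1.56×10^5 m/s.
r = mv/(qB) = (3.45×10^-25)(1.56×10^5) / [(2×1.60×10^-19)(2.21×10^-3)] = 76.1 m.

r ≈ 76.1 m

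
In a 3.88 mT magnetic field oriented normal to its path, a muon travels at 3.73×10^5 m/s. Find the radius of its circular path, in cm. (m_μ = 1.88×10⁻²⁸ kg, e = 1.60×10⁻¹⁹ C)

r ≈ 11.3 cm

The magnetic force provides the centripetal force: qvB = mv²/r, so r = mv/(qB).
r = (1.88×10^-28 kg)(3.73×10^5 m/s) / [(1×1.60×10^-19 C)(3.88×10^-3 T)] = 0.113 m.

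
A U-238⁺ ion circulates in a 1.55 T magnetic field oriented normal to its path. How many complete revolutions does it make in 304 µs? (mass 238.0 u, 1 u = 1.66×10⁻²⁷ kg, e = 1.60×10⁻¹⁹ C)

T = 2πm/(qB) = 2π(3.9508×10^-25) / [(1×1.60×10^-19)(1.55)] = 1.0010×10^-5 s.
N = t/T = 3.04×10^-4 / 1.0010×10^-5 ≈ 30.37, so 30 complete revolutions.

N = 30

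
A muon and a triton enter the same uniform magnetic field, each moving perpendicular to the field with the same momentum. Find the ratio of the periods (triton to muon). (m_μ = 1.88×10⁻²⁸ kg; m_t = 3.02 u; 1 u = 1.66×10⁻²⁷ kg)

T = 2πm/(qB) is independent of speed, so T₂/T₁ = (m₂/q₂)/(m₁/q₁).
T_{triton}/T_{muon} = (5.01×10^-27/1e) / (1.88×10^-28/1e) = 26.7.

ratio ≈ 26.7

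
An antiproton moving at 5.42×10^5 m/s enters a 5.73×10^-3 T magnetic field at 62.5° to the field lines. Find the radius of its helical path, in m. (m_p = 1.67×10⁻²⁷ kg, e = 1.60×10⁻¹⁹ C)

r ≈ 0.876 m

Only the perpendicular component v⊥ = v sin62.5° = 4.81×10^5 m/s is bent by the field.
r = m v⊥ /(qB) = (1.67×10^-27)(4.81×10^5) / [(1×1.60×10^-19)(5.73×10^-3)] = 0.876 m.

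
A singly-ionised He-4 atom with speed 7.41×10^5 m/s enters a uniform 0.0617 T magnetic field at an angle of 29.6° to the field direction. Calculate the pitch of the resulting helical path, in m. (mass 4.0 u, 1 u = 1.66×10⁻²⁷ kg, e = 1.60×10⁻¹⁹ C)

pitch ≈ 2.72 m

The velocity component along B is v∥ = v cos29.6° = 6.44×10^5 m/s.
The cyclotron period T = 2πm/(qB) = 4.23×10^-6 s is set by m, q, B alone.
Pitch = v∥·T = (6.44×10^5)(4.23×10^-6) = 2.72 m.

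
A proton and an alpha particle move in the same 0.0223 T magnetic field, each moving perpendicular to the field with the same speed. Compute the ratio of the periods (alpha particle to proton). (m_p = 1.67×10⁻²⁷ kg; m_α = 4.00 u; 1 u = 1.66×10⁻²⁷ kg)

ratio ≈ 1.99

T = 2πm/(qB) is independent of speed, so T₂/T₁ = (m₂/q₂)/(m₁/q₁).
T_{alpha particle}/T_{proton} = (6.64×10^-27/2e) / (1.67×10^-27/1e) = 1.99.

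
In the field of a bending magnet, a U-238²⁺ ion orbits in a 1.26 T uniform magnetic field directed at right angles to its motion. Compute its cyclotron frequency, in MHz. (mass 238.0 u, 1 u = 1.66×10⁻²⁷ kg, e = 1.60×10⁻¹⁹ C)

f ≈ 0.162 MHz

f = qB/(2πm) = (2×1.60×10^-19)(1.26) / [2π(3.95×10^-25)] = 1.62×10^5 Hz.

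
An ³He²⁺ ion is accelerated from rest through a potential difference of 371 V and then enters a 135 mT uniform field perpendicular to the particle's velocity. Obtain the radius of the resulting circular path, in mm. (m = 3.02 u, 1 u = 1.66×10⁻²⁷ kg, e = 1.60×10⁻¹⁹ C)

The kinetic energy gained is K = qV = (2×1.60×10^-19)(371) = 1.19×10^-16 J.
v = √(2K/m) = 2.18×10^5 m/s.
r = mv/(qB) = (5.01×10^-27)(2.18×10^5) / [(2×1.60×10^-19)(0.135)] = 0.0253 m.

r ≈ 25.3 mm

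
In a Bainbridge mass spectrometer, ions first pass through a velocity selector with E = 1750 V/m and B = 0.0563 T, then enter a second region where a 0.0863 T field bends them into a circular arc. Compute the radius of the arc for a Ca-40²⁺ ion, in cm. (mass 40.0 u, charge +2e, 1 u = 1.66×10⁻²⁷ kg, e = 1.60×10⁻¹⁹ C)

The selector passes v = E/B = 1750/0.0563 = 3.11×10^4 m/s.
In the deflection region, r = mv/(qB₂) = (6.64×10^-26)(3.11×10^4) / [(2×1.60×10^-19)(0.0863)] = 0.0747 m.

r ≈ 7.47 cm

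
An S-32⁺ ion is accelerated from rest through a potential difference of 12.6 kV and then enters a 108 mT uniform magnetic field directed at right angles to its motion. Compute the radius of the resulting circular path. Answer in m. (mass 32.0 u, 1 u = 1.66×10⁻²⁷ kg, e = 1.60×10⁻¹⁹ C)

The kinetic energy gained is K = qV = (1×1.60×10^-19)(1.26×10^4) = 2.02×10^-15 J.
v = √(2K/m) = 2.76×10^5 m/s.
r = mv/(qB) = (5.31×10^-26)(2.76×10^5) / [(1×1.60×10^-19)(0.108)] = 0.847 m.

r ≈ 0.847 m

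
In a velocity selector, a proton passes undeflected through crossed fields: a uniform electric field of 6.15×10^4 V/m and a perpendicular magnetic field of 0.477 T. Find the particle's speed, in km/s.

For zero net force, qE = qvB, so v = E/B.
v = (6.15×10^4) / (0.477) = 1.29×10^5 m/s.

v ≈ 129 km/s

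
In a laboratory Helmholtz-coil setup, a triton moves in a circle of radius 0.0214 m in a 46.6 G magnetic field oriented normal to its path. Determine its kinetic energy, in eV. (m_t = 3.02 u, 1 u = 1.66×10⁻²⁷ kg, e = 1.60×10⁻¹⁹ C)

v = qBr/m = (1×1.60×10^-19)(4.66×10^-3)(0.0214) / (5.01×10^-27) = 3180 m/s.
K = ½mv² = 0.5·(5.01×10^-27)·(3180)² = 2.54×10^-20 J = 0.159 eV.

K ≈ 0.159 eV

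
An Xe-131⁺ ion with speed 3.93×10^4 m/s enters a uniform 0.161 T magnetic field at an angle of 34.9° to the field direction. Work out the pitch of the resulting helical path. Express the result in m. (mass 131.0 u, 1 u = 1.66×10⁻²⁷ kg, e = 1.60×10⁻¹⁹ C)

pitch ≈ 1.71 m

The velocity component along B is v∥ = v cos34.9° = 3.22×10^4 m/s.
The cyclotron period T = 2πm/(qB) = 5.30×10^-5 s is set by m, q, B alone.
Pitch = v∥·T = (3.22×10^4)(5.30×10^-5) = 1.71 m.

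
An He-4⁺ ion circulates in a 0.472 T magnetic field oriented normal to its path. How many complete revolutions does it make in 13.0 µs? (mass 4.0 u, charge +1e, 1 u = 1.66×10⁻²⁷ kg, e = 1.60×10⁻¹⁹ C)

T = 2πm/(qB) = 2π(6.64×10^-27) / [(1×1.60×10^-19)(0.472)] = 5.5244×10^-7 s.
N = t/T = 1.30×10^-5 / 5.5244×10^-7 ≈ 23.53, so 23 complete revolutions.

N = 23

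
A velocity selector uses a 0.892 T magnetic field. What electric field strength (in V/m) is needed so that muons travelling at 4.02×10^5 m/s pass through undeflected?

qE = qvB ⇒ E = vB = (4.02×10^5)(0.892) = 3.59×10^5 V/m.

E ≈ 3.59×10^5 V/m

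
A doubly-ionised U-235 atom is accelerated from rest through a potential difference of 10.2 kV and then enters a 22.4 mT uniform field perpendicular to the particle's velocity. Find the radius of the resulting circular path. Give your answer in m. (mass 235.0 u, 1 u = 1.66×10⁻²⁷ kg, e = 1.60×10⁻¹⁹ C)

r ≈ 7.04 m

The kinetic energy gained is K = qV = (2×1.60×10^-19)(1.02×10^4) = 3.26×10^-15 J.
v = √(2K/m) = 1.29×10^5 m/s.
r = mv/(qB) = (3.90×10^-25)(1.29×10^5) / [(2×1.60×10^-19)(0.0224)] = 7.04 m.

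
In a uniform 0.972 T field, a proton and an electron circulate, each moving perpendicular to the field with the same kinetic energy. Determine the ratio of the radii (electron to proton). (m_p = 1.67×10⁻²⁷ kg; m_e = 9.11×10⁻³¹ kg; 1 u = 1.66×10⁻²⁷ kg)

ratio ≈ 0.0234

r = √(2mK)/(qB) ⇒ at equal K, r ∝ √m/q.
r_{electron}/r_{proton} = 0.0234.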